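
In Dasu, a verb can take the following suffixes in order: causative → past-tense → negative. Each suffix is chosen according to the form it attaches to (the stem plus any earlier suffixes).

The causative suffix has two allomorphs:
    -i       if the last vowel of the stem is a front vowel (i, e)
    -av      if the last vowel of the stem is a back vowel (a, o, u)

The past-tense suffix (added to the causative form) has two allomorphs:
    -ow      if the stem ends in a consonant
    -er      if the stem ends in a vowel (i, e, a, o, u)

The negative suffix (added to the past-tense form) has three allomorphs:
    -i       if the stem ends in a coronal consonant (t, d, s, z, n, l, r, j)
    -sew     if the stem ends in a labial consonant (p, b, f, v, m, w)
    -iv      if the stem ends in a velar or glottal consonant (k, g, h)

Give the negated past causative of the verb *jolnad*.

The last vowel of *jolnad* is /a/, which is a back vowel, so the causative suffix is -av, giving *jolnadav*.
Since the final sound of the causative form *jolnadav* is /v/ (a consonant), it takes -ow, giving *jolnadavow*.
The past-tense form *jolnadavow*: final consonant = /w/, labial → -sew → *jolnadavowsew*.

jolnadavowsew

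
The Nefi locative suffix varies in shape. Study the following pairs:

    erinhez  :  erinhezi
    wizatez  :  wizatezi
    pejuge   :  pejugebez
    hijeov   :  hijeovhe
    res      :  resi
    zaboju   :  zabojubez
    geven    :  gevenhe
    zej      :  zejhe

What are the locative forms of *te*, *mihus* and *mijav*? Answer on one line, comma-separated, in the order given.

tebez, mihusi, mijavhe

The pattern is sibilance of the final sound: -i when the stem ends in a sibilant (*erinhez*, *wizatez*, *res*); -he when the stem ends in a non-sibilant consonant (*hijeov*, *geven*, *zej*); -bez when the stem ends in a vowel (*pejuge*, *zaboju*).
Since the final sound of *te* is /e/ (a vowel), it takes -bez, giving *tebez*.
*mihus*: final sound = /s/, a sibilant → -i → *mihusi*.
Since the final sound of *mijav* is /v/ (a non-sibilant consonant), it takes -he, giving *mijavhe*.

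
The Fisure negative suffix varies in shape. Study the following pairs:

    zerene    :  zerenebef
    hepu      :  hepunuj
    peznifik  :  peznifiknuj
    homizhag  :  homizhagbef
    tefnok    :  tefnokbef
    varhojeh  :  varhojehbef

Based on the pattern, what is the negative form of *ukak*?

ukakbef

The suffix is conditioned by the last vowel: -nuj when the last vowel of the stem is a high vowel (*hepu*, *peznifik*); -bef when the last vowel of the stem is a non-high vowel (*zerene*, *homizhag*, *tefnok*, *varhojeh*).
The last vowel of *ukak* is /a/, which is a non-high vowel, so the suffix is -bef, giving *ukakbef*.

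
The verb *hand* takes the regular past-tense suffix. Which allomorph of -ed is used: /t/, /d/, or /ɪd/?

/ɪd/

The stem *hand* ends in /t/ or /d/.
The -ed suffix is realized as /ɪd/ after /t, d/; as /t/ after other voiceless consonants; and as /d/ after other voiced sounds.
So -ed on *hand* is pronounced /ɪd/.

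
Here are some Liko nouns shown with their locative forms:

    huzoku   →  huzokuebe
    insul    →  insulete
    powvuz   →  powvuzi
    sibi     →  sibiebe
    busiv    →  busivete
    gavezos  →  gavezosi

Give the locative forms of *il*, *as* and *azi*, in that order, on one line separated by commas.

Looking at the final sound of each stem: -i when the stem ends in a sibilant (*powvuz*, *gavezos*); -ete when the stem ends in a non-sibilant consonant (*insul*, *busiv*); -ebe when the stem ends in a vowel (*huzoku*, *sibi*).
*il*: final sound = /l/, a non-sibilant consonant → -ete → *ilete*.
The final sound of *as* is /s/, which is a sibilant, so the suffix is -i, giving *asi*.
Since the final sound of *azi* is /i/ (a vowel), it takes -ebe, giving *aziebe*.

ilete, asi, aziebe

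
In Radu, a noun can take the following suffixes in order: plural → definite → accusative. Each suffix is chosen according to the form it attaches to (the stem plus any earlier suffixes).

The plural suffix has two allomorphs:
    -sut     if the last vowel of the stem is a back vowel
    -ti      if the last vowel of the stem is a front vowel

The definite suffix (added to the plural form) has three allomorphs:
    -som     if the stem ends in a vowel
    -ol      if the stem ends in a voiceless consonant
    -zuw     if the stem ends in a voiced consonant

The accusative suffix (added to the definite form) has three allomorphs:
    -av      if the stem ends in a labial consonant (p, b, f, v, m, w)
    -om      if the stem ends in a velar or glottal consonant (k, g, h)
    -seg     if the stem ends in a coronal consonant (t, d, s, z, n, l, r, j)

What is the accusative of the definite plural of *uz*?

uzsutolseg

*uz*: last vowel = /u/, a back vowel → -sut → *uzsut*.
The final sound of the plural form *uzsut* is /t/, which is a voiceless consonant, so the definite suffix is -ol, giving *uzsutol*.
The definite form *uzsutol* — final consonant /l/ (coronal) → -seg → *uzsutolseg*.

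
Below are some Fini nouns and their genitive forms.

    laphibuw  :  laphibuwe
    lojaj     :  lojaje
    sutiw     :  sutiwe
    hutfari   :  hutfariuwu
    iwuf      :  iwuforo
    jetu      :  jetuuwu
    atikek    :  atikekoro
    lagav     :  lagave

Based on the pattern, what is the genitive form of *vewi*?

The pattern is voicing of the final sound: -oro when the stem ends in a voiceless consonant (*iwuf*, *atikek*); -e when the stem ends in a voiced consonant (*laphibuw*, *lojaj*, *sutiw*, *lagav*); -uwu when the stem ends in a vowel (*hutfari*, *jetu*).
*vewi* — final sound /i/ (a vowel) → -uwu → *vewiuwu*.

vewiuwu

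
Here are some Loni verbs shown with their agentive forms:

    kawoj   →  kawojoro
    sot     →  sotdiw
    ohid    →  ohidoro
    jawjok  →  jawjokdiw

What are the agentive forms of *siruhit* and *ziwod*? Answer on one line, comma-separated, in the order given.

The pattern is voicing of the final consonant: -diw when the stem ends in a voiceless consonant (*sot*, *jawjok*); -oro when the stem ends in a voiced consonant (*kawoj*, *ohid*).
Since the final consonant of *siruhit* is /t/ (voiceless), it takes -diw, giving *siruhitdiw*.
*ziwod*: final consonant = /d/, voiced → -oro → *ziwodoro*.

siruhitdiw, ziwodoro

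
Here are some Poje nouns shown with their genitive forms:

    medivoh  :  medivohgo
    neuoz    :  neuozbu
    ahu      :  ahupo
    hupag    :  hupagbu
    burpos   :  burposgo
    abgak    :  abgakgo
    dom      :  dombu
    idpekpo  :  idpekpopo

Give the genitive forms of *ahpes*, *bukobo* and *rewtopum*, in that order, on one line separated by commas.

ahpesgo, bukobopo, rewtopumbu

Looking at the final sound of each stem: -go when the stem ends in a voiceless consonant (*medivoh*, *burpos*, *abgak*); -bu when the stem ends in a voiced consonant (*neuoz*, *hupag*, *dom*); -po when the stem ends in a vowel (*ahu*, *idpekpo*).
The final sound of *ahpes* is /s/, which is a voiceless consonant, so the suffix is -go, giving *ahpesgo*.
*bukobo*: final sound = /o/, a vowel → -po → *bukobopo*.
*rewtopum*: final sound = /m/, a voiced consonant → -bu → *rewtopumbu*.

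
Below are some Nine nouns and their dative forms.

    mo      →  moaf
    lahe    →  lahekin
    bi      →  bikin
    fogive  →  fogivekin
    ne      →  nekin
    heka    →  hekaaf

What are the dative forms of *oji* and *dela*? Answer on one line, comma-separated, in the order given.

ojikin, delaaf

The alternation tracks the last vowel of the stem — -kin when the last vowel of the stem is a front vowel (*lahe*, *bi*, *fogive*, *ne*); -af when the last vowel of the stem is a back vowel (*mo*, *heka*).
Since the last vowel of *oji* is /i/ (a front vowel), it takes -kin, giving *ojikin*.
*dela* — last vowel /a/ (a back vowel) → -af → *delaaf*.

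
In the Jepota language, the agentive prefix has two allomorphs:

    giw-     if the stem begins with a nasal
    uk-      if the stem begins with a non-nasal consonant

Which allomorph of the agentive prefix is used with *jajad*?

uk-

*jajad* — first consonant /j/ (non-nasal) → uk-.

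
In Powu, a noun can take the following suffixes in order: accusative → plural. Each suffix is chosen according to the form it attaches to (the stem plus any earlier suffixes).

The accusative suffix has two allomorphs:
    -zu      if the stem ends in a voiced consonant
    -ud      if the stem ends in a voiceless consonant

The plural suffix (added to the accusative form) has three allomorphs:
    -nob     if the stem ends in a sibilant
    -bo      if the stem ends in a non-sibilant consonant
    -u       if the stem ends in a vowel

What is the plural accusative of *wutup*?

*wutup* — final consonant /p/ (voiceless) → -ud → *wutupud*.
Since the final sound of the accusative form *wutupud* is /d/ (a non-sibilant consonant), it takes -bo, giving *wutupudbo*.

wutupudbo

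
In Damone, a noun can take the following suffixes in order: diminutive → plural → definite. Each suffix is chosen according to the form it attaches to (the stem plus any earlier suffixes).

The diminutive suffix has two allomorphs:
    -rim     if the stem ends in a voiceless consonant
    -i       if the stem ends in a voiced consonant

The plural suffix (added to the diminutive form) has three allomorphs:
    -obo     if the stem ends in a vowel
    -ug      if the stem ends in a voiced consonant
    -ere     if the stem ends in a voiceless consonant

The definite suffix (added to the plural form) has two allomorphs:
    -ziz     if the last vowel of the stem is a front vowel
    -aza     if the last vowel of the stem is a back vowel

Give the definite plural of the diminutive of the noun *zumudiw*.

The final consonant of *zumudiw* is /w/, which is voiced, so the diminutive suffix is -i, giving *zumudiwi*.
The diminutive form *zumudiwi* — final sound /i/ (a vowel) → -obo → *zumudiwiobo*.
The last vowel of the plural form *zumudiwiobo* is /o/, which is a back vowel, so the definite suffix is -aza, giving *zumudiwioboaza*.

zumudiwioboaza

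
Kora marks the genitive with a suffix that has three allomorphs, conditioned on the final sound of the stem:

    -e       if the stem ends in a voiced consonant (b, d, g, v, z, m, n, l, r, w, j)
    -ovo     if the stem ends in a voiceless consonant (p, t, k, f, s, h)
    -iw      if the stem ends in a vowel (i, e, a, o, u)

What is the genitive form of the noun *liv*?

live

*liv* — final sound /v/ (a voiced consonant) → -e → *live*.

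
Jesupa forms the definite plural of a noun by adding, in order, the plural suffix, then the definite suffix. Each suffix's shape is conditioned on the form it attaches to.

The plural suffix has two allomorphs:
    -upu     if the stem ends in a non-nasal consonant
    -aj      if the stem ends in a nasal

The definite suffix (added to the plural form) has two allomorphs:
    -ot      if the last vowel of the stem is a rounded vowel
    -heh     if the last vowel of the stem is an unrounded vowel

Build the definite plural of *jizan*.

The final consonant of *jizan* is /n/, which is a nasal, so the plural suffix is -aj, giving *jizanaj*.
The plural form *jizanaj*: last vowel = /a/, an unrounded vowel → -heh → *jizanajheh*.

jizanajheh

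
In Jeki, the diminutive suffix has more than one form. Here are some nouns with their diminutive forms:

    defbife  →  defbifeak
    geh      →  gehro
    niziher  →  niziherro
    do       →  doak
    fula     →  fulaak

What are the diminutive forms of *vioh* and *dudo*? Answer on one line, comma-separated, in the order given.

The pattern is consonant vs. vowel: -ro when the stem ends in a consonant (*geh*, *niziher*); -ak when the stem ends in a vowel (*defbife*, *do*, *fula*).
Since the final sound of *vioh* is /h/ (a consonant), it takes -ro, giving *viohro*.
Since the final sound of *dudo* is /o/ (a vowel), it takes -ak, giving *dudoak*.

viohro, dudoak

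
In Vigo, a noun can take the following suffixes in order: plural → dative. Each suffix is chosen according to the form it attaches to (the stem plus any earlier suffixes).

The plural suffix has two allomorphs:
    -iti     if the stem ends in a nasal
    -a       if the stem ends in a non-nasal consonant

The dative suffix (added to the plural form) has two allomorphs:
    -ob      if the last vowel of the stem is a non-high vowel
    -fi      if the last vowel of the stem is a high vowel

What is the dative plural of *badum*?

Since the final consonant of *badum* is /m/ (a nasal), it takes -iti, giving *badumiti*.
The plural form *badumiti* — last vowel /i/ (a high vowel) → -fi → *badumitifi*.

badumitifi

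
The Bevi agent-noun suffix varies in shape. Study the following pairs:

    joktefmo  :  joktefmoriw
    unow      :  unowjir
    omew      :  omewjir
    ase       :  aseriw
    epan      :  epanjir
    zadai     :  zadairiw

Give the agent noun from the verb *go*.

goriw

Looking at the final sound of each stem: -jir when the stem ends in a consonant (*unow*, *omew*, *epan*); -riw when the stem ends in a vowel (*joktefmo*, *ase*, *zadai*).
The final sound of *go* is /o/, which is a vowel, so the suffix is -riw, giving *goriw*.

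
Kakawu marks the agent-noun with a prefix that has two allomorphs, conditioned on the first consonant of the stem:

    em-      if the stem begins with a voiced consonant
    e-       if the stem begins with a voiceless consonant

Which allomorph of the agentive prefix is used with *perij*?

*perij*: first consonant = /p/, voiceless → e-.

e-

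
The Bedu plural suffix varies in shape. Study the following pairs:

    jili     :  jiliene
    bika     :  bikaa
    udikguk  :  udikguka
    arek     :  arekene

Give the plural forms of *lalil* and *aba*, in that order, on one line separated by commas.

lalilene, abaa

The pattern is front/back vowel harmony: -ene when the last vowel of the stem is a front vowel (*jili*, *arek*); -a when the last vowel of the stem is a back vowel (*bika*, *udikguk*).
*lalil* — last vowel /i/ (a front vowel) → -ene → *lalilene*.
*aba*: last vowel = /a/, a back vowel → -a → *abaa*.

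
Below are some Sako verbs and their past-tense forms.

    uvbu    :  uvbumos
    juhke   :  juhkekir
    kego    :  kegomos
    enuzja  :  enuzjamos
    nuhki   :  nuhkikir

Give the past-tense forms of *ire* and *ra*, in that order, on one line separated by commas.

The pattern is front/back vowel harmony: -kir when the last vowel of the stem is a front vowel (*juhke*, *nuhki*); -mos when the last vowel of the stem is a back vowel (*uvbu*, *kego*, *enuzja*).
*ire* — last vowel /e/ (a front vowel) → -kir → *irekir*.
*ra*: last vowel = /a/, a back vowel → -mos → *ramos*.

irekir, ramos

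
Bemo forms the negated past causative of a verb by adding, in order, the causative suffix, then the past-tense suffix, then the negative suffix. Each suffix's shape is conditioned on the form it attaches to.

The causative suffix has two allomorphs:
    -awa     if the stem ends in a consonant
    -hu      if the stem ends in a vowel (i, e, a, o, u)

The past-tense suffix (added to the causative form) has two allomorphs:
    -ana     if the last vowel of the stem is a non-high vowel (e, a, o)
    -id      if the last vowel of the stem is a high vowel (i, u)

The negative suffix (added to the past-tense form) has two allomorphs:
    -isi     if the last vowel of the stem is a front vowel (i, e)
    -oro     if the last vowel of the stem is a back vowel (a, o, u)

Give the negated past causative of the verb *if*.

Since the final sound of *if* is /f/ (a consonant), it takes -awa, giving *ifawa*.
The causative form *ifawa* — last vowel /a/ (a non-high vowel) → -ana → *ifawaana*.
The past-tense form *ifawaana*: last vowel = /a/, a back vowel → -oro → *ifawaanaoro*.

ifawaanaoro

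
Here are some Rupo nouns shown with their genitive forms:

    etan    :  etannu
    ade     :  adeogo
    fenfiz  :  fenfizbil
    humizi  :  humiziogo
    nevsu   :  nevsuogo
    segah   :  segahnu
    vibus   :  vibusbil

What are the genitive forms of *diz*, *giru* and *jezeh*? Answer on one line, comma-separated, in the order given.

The suffix is conditioned by the final sound: -bil when the stem ends in a sibilant (*fenfiz*, *vibus*); -nu when the stem ends in a non-sibilant consonant (*etan*, *segah*); -ogo when the stem ends in a vowel (*ade*, *humizi*, *nevsu*).
*diz* — final sound /z/ (a sibilant) → -bil → *dizbil*.
Since the final sound of *giru* is /u/ (a vowel), it takes -ogo, giving *giruogo*.
Since the final sound of *jezeh* is /h/ (a non-sibilant consonant), it takes -nu, giving *jezehnu*.

dizbil, giruogo, jezehnu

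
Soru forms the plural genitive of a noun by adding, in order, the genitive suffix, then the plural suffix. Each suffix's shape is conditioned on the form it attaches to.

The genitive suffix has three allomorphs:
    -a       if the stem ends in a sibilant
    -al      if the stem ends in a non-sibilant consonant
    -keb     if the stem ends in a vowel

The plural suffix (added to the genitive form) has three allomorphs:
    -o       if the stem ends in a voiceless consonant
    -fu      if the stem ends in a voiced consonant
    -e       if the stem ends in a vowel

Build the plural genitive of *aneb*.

Since the final sound of *aneb* is /b/ (a non-sibilant consonant), it takes -al, giving *anebal*.
The final sound of the genitive form *anebal* is /l/, which is a voiced consonant, so the plural suffix is -fu, giving *anebalfu*.

anebalfu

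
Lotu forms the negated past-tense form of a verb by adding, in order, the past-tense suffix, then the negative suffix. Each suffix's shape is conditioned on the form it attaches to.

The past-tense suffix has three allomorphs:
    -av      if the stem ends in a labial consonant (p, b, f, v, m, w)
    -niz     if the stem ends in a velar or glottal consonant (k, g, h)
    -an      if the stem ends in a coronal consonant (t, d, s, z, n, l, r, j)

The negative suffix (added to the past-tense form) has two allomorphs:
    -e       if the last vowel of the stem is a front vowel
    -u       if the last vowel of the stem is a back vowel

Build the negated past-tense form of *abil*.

abilanu

*abil*: final consonant = /l/, coronal → -an → *abilan*.
Since the last vowel of the past-tense form *abilan* is /a/ (a back vowel), it takes -u, giving *abilanu*.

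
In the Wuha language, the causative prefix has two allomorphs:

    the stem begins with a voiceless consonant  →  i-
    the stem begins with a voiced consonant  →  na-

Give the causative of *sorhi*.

isorhi

*sorhi*: first consonant = /s/, voiceless → i- → *isorhi*.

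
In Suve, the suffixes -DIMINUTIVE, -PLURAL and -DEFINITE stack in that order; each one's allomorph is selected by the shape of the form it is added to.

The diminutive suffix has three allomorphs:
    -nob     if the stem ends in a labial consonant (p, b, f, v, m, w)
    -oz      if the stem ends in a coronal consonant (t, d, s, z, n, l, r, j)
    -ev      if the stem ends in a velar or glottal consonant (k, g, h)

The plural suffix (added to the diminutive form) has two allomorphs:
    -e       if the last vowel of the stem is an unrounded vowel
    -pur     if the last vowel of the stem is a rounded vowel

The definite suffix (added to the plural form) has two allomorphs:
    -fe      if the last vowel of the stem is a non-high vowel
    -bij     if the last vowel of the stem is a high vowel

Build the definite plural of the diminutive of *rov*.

rovnobpurbij

*rov* — final consonant /v/ (labial) → -nob → *rovnob*.
The diminutive form *rovnob*: last vowel = /o/, a rounded vowel → -pur → *rovnobpur*.
The last vowel of the plural form *rovnobpur* is /u/, which is a high vowel, so the definite suffix is -bij, giving *rovnobpurbij*.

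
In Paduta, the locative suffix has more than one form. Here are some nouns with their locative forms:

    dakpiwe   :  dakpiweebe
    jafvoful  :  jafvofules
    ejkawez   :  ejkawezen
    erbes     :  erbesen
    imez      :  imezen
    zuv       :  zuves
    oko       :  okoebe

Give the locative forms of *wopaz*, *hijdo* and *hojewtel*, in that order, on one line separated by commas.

Looking at the final sound of each stem: -en when the stem ends in a sibilant (*ejkawez*, *erbes*, *imez*); -es when the stem ends in a non-sibilant consonant (*jafvoful*, *zuv*); -ebe when the stem ends in a vowel (*dakpiwe*, *oko*).
*wopaz*: final sound = /z/, a sibilant → -en → *wopazen*.
The final sound of *hijdo* is /o/, which is a vowel, so the suffix is -ebe, giving *hijdoebe*.
Since the final sound of *hojewtel* is /l/ (a non-sibilant consonant), it takes -es, giving *hojewteles*.

wopazen, hijdoebe, hojewteles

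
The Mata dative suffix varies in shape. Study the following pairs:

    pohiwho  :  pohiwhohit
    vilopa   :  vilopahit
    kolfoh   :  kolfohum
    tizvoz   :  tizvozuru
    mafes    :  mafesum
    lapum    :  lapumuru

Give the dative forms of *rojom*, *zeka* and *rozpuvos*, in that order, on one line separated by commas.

rojomuru, zekahit, rozpuvosum

The suffix is conditioned by the final sound: -um when the stem ends in a voiceless consonant (*kolfoh*, *mafes*); -uru when the stem ends in a voiced consonant (*tizvoz*, *lapum*); -hit when the stem ends in a vowel (*pohiwho*, *vilopa*).
*rojom*: final sound = /m/, a voiced consonant → -uru → *rojomuru*.
The final sound of *zeka* is /a/, which is a vowel, so the suffix is -hit, giving *zekahit*.
*rozpuvos*: final sound = /s/, a voiceless consonant → -um → *rozpuvosum*.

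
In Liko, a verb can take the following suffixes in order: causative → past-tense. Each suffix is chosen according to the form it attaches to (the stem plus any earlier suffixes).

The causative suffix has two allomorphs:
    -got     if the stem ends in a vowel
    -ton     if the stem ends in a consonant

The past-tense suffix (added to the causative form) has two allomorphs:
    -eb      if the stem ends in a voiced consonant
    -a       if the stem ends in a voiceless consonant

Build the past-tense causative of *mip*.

*mip*: final sound = /p/, a consonant → -ton → *mipton*.
Since the final consonant of the causative form *mipton* is /n/ (voiced), it takes -eb, giving *miptoneb*.

miptoneb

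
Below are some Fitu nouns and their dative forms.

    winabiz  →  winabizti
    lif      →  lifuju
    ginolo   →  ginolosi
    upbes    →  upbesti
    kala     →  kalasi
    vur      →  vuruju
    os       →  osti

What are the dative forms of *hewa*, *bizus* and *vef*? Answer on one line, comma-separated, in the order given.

hewasi, bizusti, vefuju

The alternation tracks the final sound of the stem — -ti when the stem ends in a sibilant (*winabiz*, *upbes*, *os*); -uju when the stem ends in a non-sibilant consonant (*lif*, *vur*); -si when the stem ends in a vowel (*ginolo*, *kala*).
Since the final sound of *hewa* is /a/ (a vowel), it takes -si, giving *hewasi*.
The final sound of *bizus* is /s/, which is a sibilant, so the suffix is -ti, giving *bizusti*.
*vef*: final sound = /f/, a non-sibilant consonant → -uju → *vefuju*.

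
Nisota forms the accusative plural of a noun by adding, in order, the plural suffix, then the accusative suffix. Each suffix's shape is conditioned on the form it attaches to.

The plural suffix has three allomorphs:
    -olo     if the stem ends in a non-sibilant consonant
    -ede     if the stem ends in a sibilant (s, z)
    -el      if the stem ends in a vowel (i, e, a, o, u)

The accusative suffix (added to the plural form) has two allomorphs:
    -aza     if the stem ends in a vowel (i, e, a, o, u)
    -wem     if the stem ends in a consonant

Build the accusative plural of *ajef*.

ajefoloaza

The final sound of *ajef* is /f/, which is a non-sibilant consonant, so the plural suffix is -olo, giving *ajefolo*.
The plural form *ajefolo* — final sound /o/ (a vowel) → -aza → *ajefoloaza*.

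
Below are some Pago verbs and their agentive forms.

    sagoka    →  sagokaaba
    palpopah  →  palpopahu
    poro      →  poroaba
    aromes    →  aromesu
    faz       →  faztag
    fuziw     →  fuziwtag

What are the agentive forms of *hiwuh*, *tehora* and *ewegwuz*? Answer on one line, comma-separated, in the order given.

hiwuhu, tehoraaba, ewegwuztag

The pattern is voicing of the final sound: -u when the stem ends in a voiceless consonant (*palpopah*, *aromes*); -tag when the stem ends in a voiced consonant (*faz*, *fuziw*); -aba when the stem ends in a vowel (*sagoka*, *poro*).
Since the final sound of *hiwuh* is /h/ (a voiceless consonant), it takes -u, giving *hiwuhu*.
Since the final sound of *tehora* is /a/ (a vowel), it takes -aba, giving *tehoraaba*.
*ewegwuz*: final sound = /z/, a voiced consonant → -tag → *ewegwuztag*.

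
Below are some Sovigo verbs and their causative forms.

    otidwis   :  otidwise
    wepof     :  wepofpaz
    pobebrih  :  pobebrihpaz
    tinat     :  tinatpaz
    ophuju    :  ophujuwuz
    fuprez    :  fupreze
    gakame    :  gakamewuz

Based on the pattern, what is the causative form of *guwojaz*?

The pattern is sibilance of the final sound: -e when the stem ends in a sibilant (*otidwis*, *fuprez*); -paz when the stem ends in a non-sibilant consonant (*wepof*, *pobebrih*, *tinat*); -wuz when the stem ends in a vowel (*ophuju*, *gakame*).
Since the final sound of *guwojaz* is /z/ (a sibilant), it takes -e, giving *guwojaze*.

guwojaze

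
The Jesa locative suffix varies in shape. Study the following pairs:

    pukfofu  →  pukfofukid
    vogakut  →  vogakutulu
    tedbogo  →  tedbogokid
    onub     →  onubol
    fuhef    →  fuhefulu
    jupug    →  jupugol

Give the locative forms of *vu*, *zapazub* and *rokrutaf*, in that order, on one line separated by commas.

vukid, zapazubol, rokrutafulu

The pattern is voicing of the final sound: -ulu when the stem ends in a voiceless consonant (*vogakut*, *fuhef*); -ol when the stem ends in a voiced consonant (*onub*, *jupug*); -kid when the stem ends in a vowel (*pukfofu*, *tedbogo*).
The final sound of *vu* is /u/, which is a vowel, so the suffix is -kid, giving *vukid*.
*zapazub* — final sound /b/ (a voiced consonant) → -ol → *zapazubol*.
The final sound of *rokrutaf* is /f/, which is a voiceless consonant, so the suffix is -ulu, giving *rokrutafulu*.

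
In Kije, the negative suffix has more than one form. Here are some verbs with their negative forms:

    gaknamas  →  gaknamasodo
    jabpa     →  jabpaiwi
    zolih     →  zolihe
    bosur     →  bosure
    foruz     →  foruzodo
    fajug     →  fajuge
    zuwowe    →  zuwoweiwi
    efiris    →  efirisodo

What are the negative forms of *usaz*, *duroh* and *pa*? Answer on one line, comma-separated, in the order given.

The alternation tracks the final sound of the stem — -odo when the stem ends in a sibilant (*gaknamas*, *foruz*, *efiris*); -e when the stem ends in a non-sibilant consonant (*zolih*, *bosur*, *fajug*); -iwi when the stem ends in a vowel (*jabpa*, *zuwowe*).
Since the final sound of *usaz* is /z/ (a sibilant), it takes -odo, giving *usazodo*.
*duroh*: final sound = /h/, a non-sibilant consonant → -e → *durohe*.
The final sound of *pa* is /a/, which is a vowel, so the suffix is -iwi, giving *paiwi*.

usazodo, durohe, paiwi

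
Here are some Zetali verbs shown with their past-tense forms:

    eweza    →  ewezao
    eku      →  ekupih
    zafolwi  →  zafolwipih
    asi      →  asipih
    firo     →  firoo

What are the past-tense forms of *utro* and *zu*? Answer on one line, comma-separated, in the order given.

utroo, zupih

Looking at the last vowel of each stem: -pih when the last vowel of the stem is a high vowel (*eku*, *zafolwi*, *asi*); -o when the last vowel of the stem is a non-high vowel (*eweza*, *firo*).
Since the last vowel of *utro* is /o/ (a non-high vowel), it takes -o, giving *utroo*.
*zu* — last vowel /u/ (a high vowel) → -pih → *zupih*.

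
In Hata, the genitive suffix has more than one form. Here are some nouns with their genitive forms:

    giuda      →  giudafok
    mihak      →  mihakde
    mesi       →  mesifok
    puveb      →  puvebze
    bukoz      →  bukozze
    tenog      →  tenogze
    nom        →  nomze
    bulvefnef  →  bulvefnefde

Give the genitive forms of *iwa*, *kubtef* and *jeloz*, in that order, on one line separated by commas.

iwafok, kubtefde, jelozze

The alternation tracks the final sound of the stem — -de when the stem ends in a voiceless consonant (*mihak*, *bulvefnef*); -ze when the stem ends in a voiced consonant (*puveb*, *bukoz*, *tenog*, *nom*); -fok when the stem ends in a vowel (*giuda*, *mesi*).
The final sound of *iwa* is /a/, which is a vowel, so the suffix is -fok, giving *iwafok*.
*kubtef*: final sound = /f/, a voiceless consonant → -de → *kubtefde*.
Since the final sound of *jeloz* is /z/ (a voiced consonant), it takes -ze, giving *jelozze*.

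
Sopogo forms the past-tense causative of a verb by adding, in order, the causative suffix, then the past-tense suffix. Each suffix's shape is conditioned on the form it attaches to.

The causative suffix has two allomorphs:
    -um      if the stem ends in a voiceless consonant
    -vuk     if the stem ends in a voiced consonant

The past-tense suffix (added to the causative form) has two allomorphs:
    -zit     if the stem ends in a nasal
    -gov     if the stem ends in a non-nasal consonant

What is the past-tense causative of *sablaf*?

sablafumzit

*sablaf* — final consonant /f/ (voiceless) → -um → *sablafum*.
Since the final consonant of the causative form *sablafum* is /m/ (a nasal), it takes -zit, giving *sablafumzit*.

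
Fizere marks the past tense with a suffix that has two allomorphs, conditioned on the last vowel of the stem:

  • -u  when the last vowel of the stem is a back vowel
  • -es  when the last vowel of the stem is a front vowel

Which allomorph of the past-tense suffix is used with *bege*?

*bege* — last vowel /e/ (a front vowel) → -es.

-es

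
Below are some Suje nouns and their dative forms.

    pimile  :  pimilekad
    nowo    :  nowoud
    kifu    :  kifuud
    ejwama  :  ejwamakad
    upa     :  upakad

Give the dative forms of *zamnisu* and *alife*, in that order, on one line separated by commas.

The pattern is rounding harmony: -ud when the last vowel of the stem is a rounded vowel (*nowo*, *kifu*); -kad when the last vowel of the stem is an unrounded vowel (*pimile*, *ejwama*, *upa*).
Since the last vowel of *zamnisu* is /u/ (a rounded vowel), it takes -ud, giving *zamnisuud*.
Since the last vowel of *alife* is /e/ (an unrounded vowel), it takes -kad, giving *alifekad*.

zamnisuud, alifekad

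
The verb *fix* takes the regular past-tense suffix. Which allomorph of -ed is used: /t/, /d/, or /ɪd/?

/t/

The stem *fix* ends in a voiceless consonant other than /t/.
The -ed suffix is realized as /ɪd/ after /t, d/; as /t/ after other voiceless consonants; and as /d/ after other voiced sounds.
So -ed on *fix* is pronounced /t/.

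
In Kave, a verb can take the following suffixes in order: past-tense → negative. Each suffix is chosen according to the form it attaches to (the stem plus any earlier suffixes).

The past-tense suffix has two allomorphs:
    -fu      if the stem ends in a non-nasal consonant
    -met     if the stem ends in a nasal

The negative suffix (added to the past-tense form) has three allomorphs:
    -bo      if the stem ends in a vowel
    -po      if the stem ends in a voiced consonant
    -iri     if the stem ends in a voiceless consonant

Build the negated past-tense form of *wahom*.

wahommetiri

Since the final consonant of *wahom* is /m/ (a nasal), it takes -met, giving *wahommet*.
The past-tense form *wahommet*: final sound = /t/, a voiceless consonant → -iri → *wahommetiri*.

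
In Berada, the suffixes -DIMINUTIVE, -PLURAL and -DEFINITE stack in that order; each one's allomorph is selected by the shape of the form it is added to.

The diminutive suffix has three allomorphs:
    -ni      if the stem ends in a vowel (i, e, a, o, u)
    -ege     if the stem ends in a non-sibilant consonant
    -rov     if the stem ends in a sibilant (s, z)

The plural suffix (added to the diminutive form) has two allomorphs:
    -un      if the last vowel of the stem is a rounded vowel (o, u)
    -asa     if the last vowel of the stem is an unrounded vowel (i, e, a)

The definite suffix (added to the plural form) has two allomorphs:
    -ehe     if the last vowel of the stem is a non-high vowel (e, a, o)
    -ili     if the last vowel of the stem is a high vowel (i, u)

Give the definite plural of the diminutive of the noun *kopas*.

The final sound of *kopas* is /s/, which is a sibilant, so the diminutive suffix is -rov, giving *kopasrov*.
Since the last vowel of the diminutive form *kopasrov* is /o/ (a rounded vowel), it takes -un, giving *kopasrovun*.
The plural form *kopasrovun*: last vowel = /u/, a high vowel → -ili → *kopasrovunili*.

kopasrovunili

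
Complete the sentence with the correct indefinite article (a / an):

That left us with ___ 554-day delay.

a

The indefinite article is chosen by the initial *sound* of the following word, not its spelling.
The number *554* is spoken "five hundred …", beginning with /faɪv/ — a consonant sound.
So the article is *a*: That left us with a 554-day delay.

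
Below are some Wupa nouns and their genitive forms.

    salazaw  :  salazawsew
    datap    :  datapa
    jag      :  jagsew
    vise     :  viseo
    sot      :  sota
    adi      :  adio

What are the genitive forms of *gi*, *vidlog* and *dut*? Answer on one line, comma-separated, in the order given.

The alternation tracks the final sound of the stem — -a when the stem ends in a voiceless consonant (*datap*, *sot*); -sew when the stem ends in a voiced consonant (*salazaw*, *jag*); -o when the stem ends in a vowel (*vise*, *adi*).
Since the final sound of *gi* is /i/ (a vowel), it takes -o, giving *gio*.
Since the final sound of *vidlog* is /g/ (a voiced consonant), it takes -sew, giving *vidlogsew*.
The final sound of *dut* is /t/, which is a voiceless consonant, so the suffix is -a, giving *duta*.

gio, vidlogsew, duta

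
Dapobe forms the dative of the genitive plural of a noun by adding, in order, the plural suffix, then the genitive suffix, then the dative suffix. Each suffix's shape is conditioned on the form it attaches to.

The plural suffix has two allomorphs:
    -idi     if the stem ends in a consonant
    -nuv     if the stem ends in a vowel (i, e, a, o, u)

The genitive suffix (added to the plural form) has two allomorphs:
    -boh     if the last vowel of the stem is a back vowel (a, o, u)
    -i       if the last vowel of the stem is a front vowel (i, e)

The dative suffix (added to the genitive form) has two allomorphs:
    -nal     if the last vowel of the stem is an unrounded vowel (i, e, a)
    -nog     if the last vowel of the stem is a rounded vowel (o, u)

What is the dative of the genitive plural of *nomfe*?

The final sound of *nomfe* is /e/, which is a vowel, so the plural suffix is -nuv, giving *nomfenuv*.
The plural form *nomfenuv*: last vowel = /u/, a back vowel → -boh → *nomfenuvboh*.
The genitive form *nomfenuvboh* — last vowel /o/ (a rounded vowel) → -nog → *nomfenuvbohnog*.

nomfenuvbohnog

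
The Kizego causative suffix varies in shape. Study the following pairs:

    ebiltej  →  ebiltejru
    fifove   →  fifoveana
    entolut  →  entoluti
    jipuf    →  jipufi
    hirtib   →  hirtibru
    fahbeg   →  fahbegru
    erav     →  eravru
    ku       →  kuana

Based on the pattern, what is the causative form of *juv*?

The suffix is conditioned by the final sound: -i when the stem ends in a voiceless consonant (*entolut*, *jipuf*); -ru when the stem ends in a voiced consonant (*ebiltej*, *hirtib*, *fahbeg*, *erav*); -ana when the stem ends in a vowel (*fifove*, *ku*).
Since the final sound of *juv* is /v/ (a voiced consonant), it takes -ru, giving *juvru*.

juvru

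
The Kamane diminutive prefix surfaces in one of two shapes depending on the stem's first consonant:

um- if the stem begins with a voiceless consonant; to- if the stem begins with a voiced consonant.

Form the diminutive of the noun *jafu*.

tojafu

*jafu*: first consonant = /j/, voiced → to- → *tojafu*.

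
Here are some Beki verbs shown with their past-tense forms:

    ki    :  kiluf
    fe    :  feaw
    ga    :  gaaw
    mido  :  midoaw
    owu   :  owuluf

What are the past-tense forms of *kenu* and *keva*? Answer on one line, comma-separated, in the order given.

kenuluf, kevaaw

The pattern is height harmony: -luf when the last vowel of the stem is a high vowel (*ki*, *owu*); -aw when the last vowel of the stem is a non-high vowel (*fe*, *ga*, *mido*).
Since the last vowel of *kenu* is /u/ (a high vowel), it takes -luf, giving *kenuluf*.
*keva* — last vowel /a/ (a non-high vowel) → -aw → *kevaaw*.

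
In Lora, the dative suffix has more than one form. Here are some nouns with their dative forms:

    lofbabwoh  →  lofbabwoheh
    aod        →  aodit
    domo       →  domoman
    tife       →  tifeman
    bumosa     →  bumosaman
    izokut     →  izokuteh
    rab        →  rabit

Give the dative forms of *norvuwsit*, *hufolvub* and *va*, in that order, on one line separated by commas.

The pattern is voicing of the final sound: -eh when the stem ends in a voiceless consonant (*lofbabwoh*, *izokut*); -it when the stem ends in a voiced consonant (*aod*, *rab*); -man when the stem ends in a vowel (*domo*, *tife*, *bumosa*).
*norvuwsit*: final sound = /t/, a voiceless consonant → -eh → *norvuwsiteh*.
*hufolvub*: final sound = /b/, a voiced consonant → -it → *hufolvubit*.
Since the final sound of *va* is /a/ (a vowel), it takes -man, giving *vaman*.

norvuwsiteh, hufolvubit, vaman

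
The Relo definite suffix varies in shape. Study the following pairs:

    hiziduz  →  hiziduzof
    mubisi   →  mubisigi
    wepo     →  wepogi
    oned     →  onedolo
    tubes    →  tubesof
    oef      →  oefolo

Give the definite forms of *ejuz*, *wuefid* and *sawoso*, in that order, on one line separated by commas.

The alternation tracks the final sound of the stem — -of when the stem ends in a sibilant (*hiziduz*, *tubes*); -olo when the stem ends in a non-sibilant consonant (*oned*, *oef*); -gi when the stem ends in a vowel (*mubisi*, *wepo*).
Since the final sound of *ejuz* is /z/ (a sibilant), it takes -of, giving *ejuzof*.
The final sound of *wuefid* is /d/, which is a non-sibilant consonant, so the suffix is -olo, giving *wuefidolo*.
*sawoso*: final sound = /o/, a vowel → -gi → *sawosogi*.

ejuzof, wuefidolo, sawosogi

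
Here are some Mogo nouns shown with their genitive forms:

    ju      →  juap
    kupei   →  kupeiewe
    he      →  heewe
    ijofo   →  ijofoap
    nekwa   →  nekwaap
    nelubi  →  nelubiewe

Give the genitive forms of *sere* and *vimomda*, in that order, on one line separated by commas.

Looking at the last vowel of each stem: -ewe when the last vowel of the stem is a front vowel (*kupei*, *he*, *nelubi*); -ap when the last vowel of the stem is a back vowel (*ju*, *ijofo*, *nekwa*).
The last vowel of *sere* is /e/, which is a front vowel, so the suffix is -ewe, giving *sereewe*.
*vimomda* — last vowel /a/ (a back vowel) → -ap → *vimomdaap*.

sereewe, vimomdaap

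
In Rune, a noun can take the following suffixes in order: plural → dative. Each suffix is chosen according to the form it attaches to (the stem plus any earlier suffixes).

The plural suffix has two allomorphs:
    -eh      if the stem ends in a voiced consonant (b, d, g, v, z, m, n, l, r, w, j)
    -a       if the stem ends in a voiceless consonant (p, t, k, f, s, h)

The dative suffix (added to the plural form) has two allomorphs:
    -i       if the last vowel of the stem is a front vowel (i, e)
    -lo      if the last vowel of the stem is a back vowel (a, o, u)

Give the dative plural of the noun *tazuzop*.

tazuzopalo

The final consonant of *tazuzop* is /p/, which is voiceless, so the plural suffix is -a, giving *tazuzopa*.
Since the last vowel of the plural form *tazuzopa* is /a/ (a back vowel), it takes -lo, giving *tazuzopalo*.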